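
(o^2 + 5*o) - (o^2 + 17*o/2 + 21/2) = -7*o/2 - 21/2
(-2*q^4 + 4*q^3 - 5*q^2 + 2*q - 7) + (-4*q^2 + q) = -2*q^4 + 4*q^3 - 9*q^2 + 3*q - 7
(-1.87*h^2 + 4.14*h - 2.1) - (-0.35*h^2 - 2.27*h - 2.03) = -1.52*h^2 + 6.41*h - 0.0700000000000003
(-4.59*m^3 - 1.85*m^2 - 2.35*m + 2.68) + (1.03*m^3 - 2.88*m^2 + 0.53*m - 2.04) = -3.56*m^3 - 4.73*m^2 - 1.82*m + 0.64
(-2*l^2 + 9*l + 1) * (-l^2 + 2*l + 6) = 2*l^4 - 13*l^3 + 5*l^2 + 56*l + 6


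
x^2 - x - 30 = (x - 6)*(x + 5)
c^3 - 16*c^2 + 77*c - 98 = (c - 7)^2*(c - 2)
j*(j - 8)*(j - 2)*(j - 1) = j^4 - 11*j^3 + 26*j^2 - 16*j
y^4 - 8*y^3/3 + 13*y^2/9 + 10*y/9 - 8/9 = (y - 4/3)*(y - 1)^2*(y + 2/3)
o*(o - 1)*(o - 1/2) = o^3 - 3*o^2/2 + o/2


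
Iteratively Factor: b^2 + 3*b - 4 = (b + 4)*(b - 1)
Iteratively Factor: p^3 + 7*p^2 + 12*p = (p)*(p^2 + 7*p + 12) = p*(p + 3)*(p + 4)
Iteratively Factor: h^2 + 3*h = (h)*(h + 3)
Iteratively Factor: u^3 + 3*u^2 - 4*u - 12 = (u + 2)*(u^2 + u - 6) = (u - 2)*(u + 2)*(u + 3)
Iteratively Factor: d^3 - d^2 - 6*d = (d + 2)*(d^2 - 3*d) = d*(d + 2)*(d - 3)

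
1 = 1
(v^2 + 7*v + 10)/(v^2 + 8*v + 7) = (v^2 + 7*v + 10)/(v^2 + 8*v + 7)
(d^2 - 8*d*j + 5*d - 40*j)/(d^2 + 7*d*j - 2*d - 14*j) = (d^2 - 8*d*j + 5*d - 40*j)/(d^2 + 7*d*j - 2*d - 14*j)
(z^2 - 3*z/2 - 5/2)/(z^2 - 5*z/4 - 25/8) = 4*(z + 1)/(4*z + 5)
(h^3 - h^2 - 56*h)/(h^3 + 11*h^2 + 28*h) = (h - 8)/(h + 4)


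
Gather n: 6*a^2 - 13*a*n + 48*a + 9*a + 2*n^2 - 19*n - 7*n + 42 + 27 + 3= 6*a^2 + 57*a + 2*n^2 + n*(-13*a - 26) + 72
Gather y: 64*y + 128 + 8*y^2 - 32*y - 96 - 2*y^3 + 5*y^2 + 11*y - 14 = -2*y^3 + 13*y^2 + 43*y + 18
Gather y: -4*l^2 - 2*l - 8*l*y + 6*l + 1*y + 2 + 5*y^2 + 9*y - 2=-4*l^2 + 4*l + 5*y^2 + y*(10 - 8*l)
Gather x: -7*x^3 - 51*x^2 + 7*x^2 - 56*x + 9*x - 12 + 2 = -7*x^3 - 44*x^2 - 47*x - 10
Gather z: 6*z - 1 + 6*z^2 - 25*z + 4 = 6*z^2 - 19*z + 3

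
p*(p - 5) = p^2 - 5*p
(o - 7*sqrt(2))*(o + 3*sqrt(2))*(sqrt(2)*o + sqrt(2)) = sqrt(2)*o^3 - 8*o^2 + sqrt(2)*o^2 - 42*sqrt(2)*o - 8*o - 42*sqrt(2)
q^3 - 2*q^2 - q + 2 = (q - 2)*(q - 1)*(q + 1)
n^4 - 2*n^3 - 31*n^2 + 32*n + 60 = (n - 6)*(n - 2)*(n + 1)*(n + 5)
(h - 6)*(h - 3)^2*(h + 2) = h^4 - 10*h^3 + 21*h^2 + 36*h - 108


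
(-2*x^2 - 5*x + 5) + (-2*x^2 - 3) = -4*x^2 - 5*x + 2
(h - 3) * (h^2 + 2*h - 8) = h^3 - h^2 - 14*h + 24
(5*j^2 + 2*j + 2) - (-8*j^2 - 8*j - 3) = 13*j^2 + 10*j + 5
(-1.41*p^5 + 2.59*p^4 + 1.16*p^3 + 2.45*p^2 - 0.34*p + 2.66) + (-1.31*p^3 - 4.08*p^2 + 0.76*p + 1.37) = -1.41*p^5 + 2.59*p^4 - 0.15*p^3 - 1.63*p^2 + 0.42*p + 4.03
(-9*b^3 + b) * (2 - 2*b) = 18*b^4 - 18*b^3 - 2*b^2 + 2*b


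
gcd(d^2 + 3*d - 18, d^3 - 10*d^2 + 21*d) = d - 3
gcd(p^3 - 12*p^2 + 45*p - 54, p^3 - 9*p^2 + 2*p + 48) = p - 3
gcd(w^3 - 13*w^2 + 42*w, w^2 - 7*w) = w^2 - 7*w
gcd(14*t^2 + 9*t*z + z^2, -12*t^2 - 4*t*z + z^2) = 2*t + z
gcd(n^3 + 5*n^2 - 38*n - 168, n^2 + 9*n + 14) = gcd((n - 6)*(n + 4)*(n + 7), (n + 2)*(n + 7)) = n + 7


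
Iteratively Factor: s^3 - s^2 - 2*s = (s + 1)*(s^2 - 2*s) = s*(s + 1)*(s - 2)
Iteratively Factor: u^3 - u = (u - 1)*(u^2 + u) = (u - 1)*(u + 1)*(u)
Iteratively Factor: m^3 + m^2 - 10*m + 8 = (m - 1)*(m^2 + 2*m - 8) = (m - 1)*(m + 4)*(m - 2)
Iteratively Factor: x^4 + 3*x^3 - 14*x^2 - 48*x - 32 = (x + 1)*(x^3 + 2*x^2 - 16*x - 32) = (x - 4)*(x + 1)*(x^2 + 6*x + 8) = (x - 4)*(x + 1)*(x + 4)*(x + 2)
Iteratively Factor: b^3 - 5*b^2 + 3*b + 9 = (b - 3)*(b^2 - 2*b - 3) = (b - 3)^2*(b + 1)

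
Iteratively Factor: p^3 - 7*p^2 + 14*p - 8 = (p - 1)*(p^2 - 6*p + 8) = (p - 2)*(p - 1)*(p - 4)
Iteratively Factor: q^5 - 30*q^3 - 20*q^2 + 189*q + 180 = (q + 1)*(q^4 - q^3 - 29*q^2 + 9*q + 180) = (q - 3)*(q + 1)*(q^3 + 2*q^2 - 23*q - 60) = (q - 5)*(q - 3)*(q + 1)*(q^2 + 7*q + 12) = (q - 5)*(q - 3)*(q + 1)*(q + 3)*(q + 4)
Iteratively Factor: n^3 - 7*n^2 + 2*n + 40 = (n + 2)*(n^2 - 9*n + 20) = (n - 4)*(n + 2)*(n - 5)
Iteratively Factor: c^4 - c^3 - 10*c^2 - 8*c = (c - 4)*(c^3 + 3*c^2 + 2*c) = c*(c - 4)*(c^2 + 3*c + 2) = c*(c - 4)*(c + 2)*(c + 1)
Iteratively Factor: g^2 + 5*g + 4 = (g + 1)*(g + 4)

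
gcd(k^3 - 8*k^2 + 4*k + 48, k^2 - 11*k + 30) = k - 6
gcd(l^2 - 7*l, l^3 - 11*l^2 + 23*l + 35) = l - 7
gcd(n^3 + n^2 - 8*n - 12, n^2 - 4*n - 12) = n + 2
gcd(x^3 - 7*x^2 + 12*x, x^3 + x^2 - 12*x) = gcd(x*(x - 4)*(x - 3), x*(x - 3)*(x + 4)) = x^2 - 3*x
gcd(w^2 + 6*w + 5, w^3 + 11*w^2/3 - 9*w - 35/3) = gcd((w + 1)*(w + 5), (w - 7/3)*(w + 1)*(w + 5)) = w^2 + 6*w + 5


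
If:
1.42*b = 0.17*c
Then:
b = 0.119718309859155*c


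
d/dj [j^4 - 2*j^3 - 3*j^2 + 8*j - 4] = 4*j^3 - 6*j^2 - 6*j + 8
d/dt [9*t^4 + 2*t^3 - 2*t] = 36*t^3 + 6*t^2 - 2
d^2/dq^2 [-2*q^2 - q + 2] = -4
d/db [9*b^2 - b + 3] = 18*b - 1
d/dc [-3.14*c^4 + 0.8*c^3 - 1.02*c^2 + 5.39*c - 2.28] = -12.56*c^3 + 2.4*c^2 - 2.04*c + 5.39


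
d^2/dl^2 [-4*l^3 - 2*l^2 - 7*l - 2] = -24*l - 4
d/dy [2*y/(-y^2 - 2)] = 2*(y^2 - 2)/(y^2 + 2)^2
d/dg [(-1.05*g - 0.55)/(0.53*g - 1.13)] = (0.78334*g - 1.67014)/(0.53*g - 1.13)^3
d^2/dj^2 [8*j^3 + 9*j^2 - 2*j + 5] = 48*j + 18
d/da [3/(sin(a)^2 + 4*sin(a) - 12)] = -6*(sin(a) + 2)*cos(a)/(sin(a)^2 + 4*sin(a) - 12)^2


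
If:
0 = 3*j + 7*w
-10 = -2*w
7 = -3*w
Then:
No Solution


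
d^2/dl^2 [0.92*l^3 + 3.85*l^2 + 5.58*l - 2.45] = 5.52*l + 7.7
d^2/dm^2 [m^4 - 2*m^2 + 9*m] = 12*m^2 - 4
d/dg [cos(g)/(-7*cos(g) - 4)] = 4*sin(g)/(7*cos(g) + 4)^2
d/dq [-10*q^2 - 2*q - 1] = -20*q - 2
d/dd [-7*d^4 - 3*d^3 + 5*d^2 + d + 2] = -28*d^3 - 9*d^2 + 10*d + 1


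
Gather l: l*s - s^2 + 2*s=l*s - s^2 + 2*s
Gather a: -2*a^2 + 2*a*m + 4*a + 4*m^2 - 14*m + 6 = -2*a^2 + a*(2*m + 4) + 4*m^2 - 14*m + 6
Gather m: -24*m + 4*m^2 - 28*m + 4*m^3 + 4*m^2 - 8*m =4*m^3 + 8*m^2 - 60*m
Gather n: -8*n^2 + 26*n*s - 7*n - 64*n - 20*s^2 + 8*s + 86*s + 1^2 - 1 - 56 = -8*n^2 + n*(26*s - 71) - 20*s^2 + 94*s - 56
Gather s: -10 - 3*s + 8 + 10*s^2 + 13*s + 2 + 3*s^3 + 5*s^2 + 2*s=3*s^3 + 15*s^2 + 12*s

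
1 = 1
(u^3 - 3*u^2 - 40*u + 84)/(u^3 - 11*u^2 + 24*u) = (u^3 - 3*u^2 - 40*u + 84)/(u*(u^2 - 11*u + 24))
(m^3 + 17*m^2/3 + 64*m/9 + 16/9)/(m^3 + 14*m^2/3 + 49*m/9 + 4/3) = (m + 4)/(m + 3)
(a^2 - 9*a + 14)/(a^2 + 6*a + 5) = (a^2 - 9*a + 14)/(a^2 + 6*a + 5)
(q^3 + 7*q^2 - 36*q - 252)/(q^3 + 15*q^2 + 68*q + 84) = (q - 6)/(q + 2)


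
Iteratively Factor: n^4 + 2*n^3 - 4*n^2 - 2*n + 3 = (n + 3)*(n^3 - n^2 - n + 1) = (n + 1)*(n + 3)*(n^2 - 2*n + 1) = (n - 1)*(n + 1)*(n + 3)*(n - 1)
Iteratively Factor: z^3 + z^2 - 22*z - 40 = (z - 5)*(z^2 + 6*z + 8) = (z - 5)*(z + 2)*(z + 4)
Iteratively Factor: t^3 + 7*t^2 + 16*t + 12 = (t + 2)*(t^2 + 5*t + 6) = (t + 2)*(t + 3)*(t + 2)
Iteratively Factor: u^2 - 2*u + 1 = (u - 1)*(u - 1)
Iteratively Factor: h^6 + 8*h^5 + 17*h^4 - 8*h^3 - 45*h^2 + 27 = (h + 3)*(h^5 + 5*h^4 + 2*h^3 - 14*h^2 - 3*h + 9) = (h + 1)*(h + 3)*(h^4 + 4*h^3 - 2*h^2 - 12*h + 9) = (h + 1)*(h + 3)^2*(h^3 + h^2 - 5*h + 3) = (h + 1)*(h + 3)^3*(h^2 - 2*h + 1) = (h - 1)*(h + 1)*(h + 3)^3*(h - 1)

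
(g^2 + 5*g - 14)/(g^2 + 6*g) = (g^2 + 5*g - 14)/(g*(g + 6))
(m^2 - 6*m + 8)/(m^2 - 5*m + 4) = (m - 2)/(m - 1)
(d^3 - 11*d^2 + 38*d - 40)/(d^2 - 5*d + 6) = (d^2 - 9*d + 20)/(d - 3)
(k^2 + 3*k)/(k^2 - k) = (k + 3)/(k - 1)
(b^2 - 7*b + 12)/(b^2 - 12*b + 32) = (b - 3)/(b - 8)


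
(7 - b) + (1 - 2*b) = 8 - 3*b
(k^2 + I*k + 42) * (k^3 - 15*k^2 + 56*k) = k^5 - 15*k^4 + I*k^4 + 98*k^3 - 15*I*k^3 - 630*k^2 + 56*I*k^2 + 2352*k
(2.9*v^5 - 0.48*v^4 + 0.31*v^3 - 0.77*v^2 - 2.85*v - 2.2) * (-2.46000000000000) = -7.134*v^5 + 1.1808*v^4 - 0.7626*v^3 + 1.8942*v^2 + 7.011*v + 5.412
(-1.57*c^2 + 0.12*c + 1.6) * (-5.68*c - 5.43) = 8.9176*c^3 + 7.8435*c^2 - 9.7396*c - 8.688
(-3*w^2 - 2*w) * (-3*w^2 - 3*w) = 9*w^4 + 15*w^3 + 6*w^2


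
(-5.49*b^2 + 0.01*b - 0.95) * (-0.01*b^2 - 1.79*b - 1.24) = 0.0549*b^4 + 9.827*b^3 + 6.7992*b^2 + 1.6881*b + 1.178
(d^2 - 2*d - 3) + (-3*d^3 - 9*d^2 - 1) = -3*d^3 - 8*d^2 - 2*d - 4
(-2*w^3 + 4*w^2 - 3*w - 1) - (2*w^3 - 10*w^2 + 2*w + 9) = -4*w^3 + 14*w^2 - 5*w - 10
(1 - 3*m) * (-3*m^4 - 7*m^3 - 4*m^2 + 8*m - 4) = 9*m^5 + 18*m^4 + 5*m^3 - 28*m^2 + 20*m - 4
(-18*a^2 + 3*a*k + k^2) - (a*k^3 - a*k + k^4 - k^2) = -18*a^2 - a*k^3 + 4*a*k - k^4 + 2*k^2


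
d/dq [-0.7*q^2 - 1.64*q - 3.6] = -1.4*q - 1.64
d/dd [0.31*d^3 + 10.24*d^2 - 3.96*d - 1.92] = 0.93*d^2 + 20.48*d - 3.96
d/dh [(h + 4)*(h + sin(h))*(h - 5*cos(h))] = (h + 4)*(h + sin(h))*(5*sin(h) + 1) + (h + 4)*(h - 5*cos(h))*(cos(h) + 1) + (h + sin(h))*(h - 5*cos(h))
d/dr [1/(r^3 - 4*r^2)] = (8 - 3*r)/(r^3*(r - 4)^2)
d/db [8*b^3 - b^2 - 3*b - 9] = 24*b^2 - 2*b - 3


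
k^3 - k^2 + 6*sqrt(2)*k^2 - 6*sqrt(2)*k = k*(k - 1)*(k + 6*sqrt(2))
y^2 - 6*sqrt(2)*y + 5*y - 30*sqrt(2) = (y + 5)*(y - 6*sqrt(2))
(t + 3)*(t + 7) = t^2 + 10*t + 21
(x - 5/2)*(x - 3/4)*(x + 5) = x^3 + 7*x^2/4 - 115*x/8 + 75/8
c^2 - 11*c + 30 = (c - 6)*(c - 5)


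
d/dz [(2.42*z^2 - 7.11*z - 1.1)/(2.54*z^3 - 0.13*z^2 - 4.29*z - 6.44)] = (-6.1468*z^4 + 36.1188*z^3 - 2.9241*z^2 - 31.4556*z + 41.0694)/(6.4516*z^6 - 0.6604*z^5 - 21.7763*z^4 - 31.5998*z^3 + 20.0785*z^2 + 55.2552*z + 41.4736)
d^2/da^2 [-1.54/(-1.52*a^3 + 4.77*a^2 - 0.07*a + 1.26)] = ((14.6916 - 14.0448*a)*(1.52*a^3 - 4.77*a^2 + 0.07*a - 1.26) + 1.54*(4.56*a^2 - 9.54*a + 0.07)*(9.12*a^2 - 19.08*a + 0.14))/(1.52*a^3 - 4.77*a^2 + 0.07*a - 1.26)^3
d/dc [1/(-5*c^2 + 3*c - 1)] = (10*c - 3)/(5*c^2 - 3*c + 1)^2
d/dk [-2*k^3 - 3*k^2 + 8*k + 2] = -6*k^2 - 6*k + 8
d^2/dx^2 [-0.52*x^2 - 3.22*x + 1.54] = -1.04000000000000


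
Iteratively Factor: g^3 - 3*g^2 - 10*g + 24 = (g - 2)*(g^2 - g - 12) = (g - 2)*(g + 3)*(g - 4)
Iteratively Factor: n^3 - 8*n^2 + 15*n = (n - 3)*(n^2 - 5*n) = (n - 5)*(n - 3)*(n)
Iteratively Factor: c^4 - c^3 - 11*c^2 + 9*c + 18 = (c + 3)*(c^3 - 4*c^2 + c + 6) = (c + 1)*(c + 3)*(c^2 - 5*c + 6) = (c - 3)*(c + 1)*(c + 3)*(c - 2)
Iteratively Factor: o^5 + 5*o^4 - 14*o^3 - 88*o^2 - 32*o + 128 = (o - 1)*(o^4 + 6*o^3 - 8*o^2 - 96*o - 128) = (o - 1)*(o + 4)*(o^3 + 2*o^2 - 16*o - 32) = (o - 1)*(o + 4)^2*(o^2 - 2*o - 8) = (o - 4)*(o - 1)*(o + 4)^2*(o + 2)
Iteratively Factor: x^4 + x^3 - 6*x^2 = (x + 3)*(x^3 - 2*x^2) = (x - 2)*(x + 3)*(x^2) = x*(x - 2)*(x + 3)*(x)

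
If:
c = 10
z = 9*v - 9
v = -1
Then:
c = 10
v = -1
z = -18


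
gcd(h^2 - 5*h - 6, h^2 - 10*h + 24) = h - 6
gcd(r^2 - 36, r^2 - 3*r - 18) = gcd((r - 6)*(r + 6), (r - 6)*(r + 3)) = r - 6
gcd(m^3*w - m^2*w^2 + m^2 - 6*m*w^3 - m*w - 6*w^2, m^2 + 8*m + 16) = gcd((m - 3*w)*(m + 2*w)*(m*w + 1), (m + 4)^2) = 1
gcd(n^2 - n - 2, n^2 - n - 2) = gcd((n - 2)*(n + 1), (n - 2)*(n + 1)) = n^2 - n - 2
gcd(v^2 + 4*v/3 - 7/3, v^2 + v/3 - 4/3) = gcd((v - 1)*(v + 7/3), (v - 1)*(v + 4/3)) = v - 1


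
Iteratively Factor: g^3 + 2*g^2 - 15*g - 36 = (g + 3)*(g^2 - g - 12) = (g - 4)*(g + 3)*(g + 3)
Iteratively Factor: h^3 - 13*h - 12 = (h - 4)*(h^2 + 4*h + 3) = (h - 4)*(h + 1)*(h + 3)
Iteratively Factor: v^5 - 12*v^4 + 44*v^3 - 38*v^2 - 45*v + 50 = (v - 5)*(v^4 - 7*v^3 + 9*v^2 + 7*v - 10) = (v - 5)*(v + 1)*(v^3 - 8*v^2 + 17*v - 10) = (v - 5)*(v - 2)*(v + 1)*(v^2 - 6*v + 5) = (v - 5)*(v - 2)*(v - 1)*(v + 1)*(v - 5)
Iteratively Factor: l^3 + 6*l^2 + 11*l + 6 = (l + 1)*(l^2 + 5*l + 6) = (l + 1)*(l + 3)*(l + 2)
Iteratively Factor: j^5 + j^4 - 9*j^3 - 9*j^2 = (j)*(j^4 + j^3 - 9*j^2 - 9*j) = j*(j + 3)*(j^3 - 2*j^2 - 3*j) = j*(j + 1)*(j + 3)*(j^2 - 3*j) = j*(j - 3)*(j + 1)*(j + 3)*(j)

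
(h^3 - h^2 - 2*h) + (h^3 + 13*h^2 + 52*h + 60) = 2*h^3 + 12*h^2 + 50*h + 60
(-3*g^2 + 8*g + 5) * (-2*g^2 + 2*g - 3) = 6*g^4 - 22*g^3 + 15*g^2 - 14*g - 15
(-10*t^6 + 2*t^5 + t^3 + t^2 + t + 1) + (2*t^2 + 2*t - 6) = -10*t^6 + 2*t^5 + t^3 + 3*t^2 + 3*t - 5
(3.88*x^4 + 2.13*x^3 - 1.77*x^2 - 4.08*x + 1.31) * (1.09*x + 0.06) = 4.2292*x^5 + 2.5545*x^4 - 1.8015*x^3 - 4.5534*x^2 + 1.1831*x + 0.0786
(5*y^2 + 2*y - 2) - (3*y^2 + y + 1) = 2*y^2 + y - 3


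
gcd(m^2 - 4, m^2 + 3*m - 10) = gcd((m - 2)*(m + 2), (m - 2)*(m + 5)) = m - 2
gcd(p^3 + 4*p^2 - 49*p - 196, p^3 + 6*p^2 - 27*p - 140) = p^2 + 11*p + 28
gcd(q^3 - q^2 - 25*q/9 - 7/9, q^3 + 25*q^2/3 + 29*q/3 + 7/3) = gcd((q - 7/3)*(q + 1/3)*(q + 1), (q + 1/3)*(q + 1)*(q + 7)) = q^2 + 4*q/3 + 1/3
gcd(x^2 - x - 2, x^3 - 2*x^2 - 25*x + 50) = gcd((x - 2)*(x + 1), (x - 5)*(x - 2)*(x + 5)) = x - 2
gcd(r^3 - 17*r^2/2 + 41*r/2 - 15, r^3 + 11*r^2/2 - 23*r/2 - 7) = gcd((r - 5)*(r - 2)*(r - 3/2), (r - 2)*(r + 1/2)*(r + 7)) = r - 2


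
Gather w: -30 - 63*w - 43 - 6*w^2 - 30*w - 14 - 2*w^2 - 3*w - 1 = -8*w^2 - 96*w - 88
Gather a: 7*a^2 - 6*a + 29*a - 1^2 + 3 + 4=7*a^2 + 23*a + 6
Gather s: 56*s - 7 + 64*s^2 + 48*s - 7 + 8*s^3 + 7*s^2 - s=8*s^3 + 71*s^2 + 103*s - 14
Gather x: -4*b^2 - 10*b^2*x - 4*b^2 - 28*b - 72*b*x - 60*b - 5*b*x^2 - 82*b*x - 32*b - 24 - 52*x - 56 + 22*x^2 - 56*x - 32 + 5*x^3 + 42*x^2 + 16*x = -8*b^2 - 120*b + 5*x^3 + x^2*(64 - 5*b) + x*(-10*b^2 - 154*b - 92) - 112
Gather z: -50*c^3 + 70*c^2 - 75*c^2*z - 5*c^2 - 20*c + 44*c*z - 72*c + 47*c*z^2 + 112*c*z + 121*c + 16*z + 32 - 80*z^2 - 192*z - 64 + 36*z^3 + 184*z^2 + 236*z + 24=-50*c^3 + 65*c^2 + 29*c + 36*z^3 + z^2*(47*c + 104) + z*(-75*c^2 + 156*c + 60) - 8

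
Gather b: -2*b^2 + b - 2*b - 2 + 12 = -2*b^2 - b + 10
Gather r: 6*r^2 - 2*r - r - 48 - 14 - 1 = 6*r^2 - 3*r - 63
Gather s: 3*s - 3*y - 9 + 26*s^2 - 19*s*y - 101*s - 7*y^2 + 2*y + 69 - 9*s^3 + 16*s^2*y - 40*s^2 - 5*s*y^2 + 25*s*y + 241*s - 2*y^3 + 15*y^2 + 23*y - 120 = -9*s^3 + s^2*(16*y - 14) + s*(-5*y^2 + 6*y + 143) - 2*y^3 + 8*y^2 + 22*y - 60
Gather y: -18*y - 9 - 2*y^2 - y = -2*y^2 - 19*y - 9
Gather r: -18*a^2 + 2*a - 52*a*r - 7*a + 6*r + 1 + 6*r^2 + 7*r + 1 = -18*a^2 - 5*a + 6*r^2 + r*(13 - 52*a) + 2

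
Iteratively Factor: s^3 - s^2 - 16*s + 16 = (s - 4)*(s^2 + 3*s - 4) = (s - 4)*(s - 1)*(s + 4)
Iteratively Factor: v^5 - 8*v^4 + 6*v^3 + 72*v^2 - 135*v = (v + 3)*(v^4 - 11*v^3 + 39*v^2 - 45*v) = (v - 5)*(v + 3)*(v^3 - 6*v^2 + 9*v) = (v - 5)*(v - 3)*(v + 3)*(v^2 - 3*v) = (v - 5)*(v - 3)^2*(v + 3)*(v)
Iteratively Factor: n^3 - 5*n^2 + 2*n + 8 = (n + 1)*(n^2 - 6*n + 8) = (n - 2)*(n + 1)*(n - 4)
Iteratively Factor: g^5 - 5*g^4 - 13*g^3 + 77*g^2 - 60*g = (g)*(g^4 - 5*g^3 - 13*g^2 + 77*g - 60) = g*(g - 3)*(g^3 - 2*g^2 - 19*g + 20) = g*(g - 5)*(g - 3)*(g^2 + 3*g - 4) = g*(g - 5)*(g - 3)*(g + 4)*(g - 1)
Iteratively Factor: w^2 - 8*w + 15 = (w - 3)*(w - 5)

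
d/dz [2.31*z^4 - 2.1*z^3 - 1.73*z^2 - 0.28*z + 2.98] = 9.24*z^3 - 6.3*z^2 - 3.46*z - 0.28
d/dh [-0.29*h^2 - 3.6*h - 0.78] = -0.58*h - 3.6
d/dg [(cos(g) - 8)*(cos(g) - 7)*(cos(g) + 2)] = (-3*cos(g)^2 + 26*cos(g) - 26)*sin(g)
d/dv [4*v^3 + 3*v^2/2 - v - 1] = 12*v^2 + 3*v - 1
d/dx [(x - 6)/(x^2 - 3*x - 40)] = (x^2 - 3*x - (x - 6)*(2*x - 3) - 40)/(-x^2 + 3*x + 40)^2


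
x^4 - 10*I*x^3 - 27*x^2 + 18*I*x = x*(x - 6*I)*(x - 3*I)*(x - I)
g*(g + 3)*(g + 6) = g^3 + 9*g^2 + 18*g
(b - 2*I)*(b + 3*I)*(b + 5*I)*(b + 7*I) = b^4 + 13*I*b^3 - 41*b^2 + 37*I*b - 210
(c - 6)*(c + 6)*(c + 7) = c^3 + 7*c^2 - 36*c - 252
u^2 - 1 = (u - 1)*(u + 1)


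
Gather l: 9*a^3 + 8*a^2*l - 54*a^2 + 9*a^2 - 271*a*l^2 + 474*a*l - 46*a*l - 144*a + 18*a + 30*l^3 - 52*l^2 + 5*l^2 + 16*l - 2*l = 9*a^3 - 45*a^2 - 126*a + 30*l^3 + l^2*(-271*a - 47) + l*(8*a^2 + 428*a + 14)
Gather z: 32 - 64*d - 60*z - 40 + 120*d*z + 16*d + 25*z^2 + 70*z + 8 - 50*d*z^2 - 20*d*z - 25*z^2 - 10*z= -50*d*z^2 + 100*d*z - 48*d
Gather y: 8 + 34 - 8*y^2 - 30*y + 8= -8*y^2 - 30*y + 50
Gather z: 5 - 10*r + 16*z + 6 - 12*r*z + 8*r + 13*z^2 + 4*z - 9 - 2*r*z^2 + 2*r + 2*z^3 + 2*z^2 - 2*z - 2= 2*z^3 + z^2*(15 - 2*r) + z*(18 - 12*r)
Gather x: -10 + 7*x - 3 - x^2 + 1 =-x^2 + 7*x - 12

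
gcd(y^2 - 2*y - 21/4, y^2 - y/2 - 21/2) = y - 7/2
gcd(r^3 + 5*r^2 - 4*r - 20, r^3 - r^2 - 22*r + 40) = r^2 + 3*r - 10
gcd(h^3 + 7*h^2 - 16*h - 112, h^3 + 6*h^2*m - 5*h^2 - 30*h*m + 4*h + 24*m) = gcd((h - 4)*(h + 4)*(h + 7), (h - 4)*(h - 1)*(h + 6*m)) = h - 4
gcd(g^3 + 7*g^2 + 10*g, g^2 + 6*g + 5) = g + 5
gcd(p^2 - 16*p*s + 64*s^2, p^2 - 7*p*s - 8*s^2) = p - 8*s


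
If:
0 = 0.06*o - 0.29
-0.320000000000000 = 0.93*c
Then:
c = -0.34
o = 4.83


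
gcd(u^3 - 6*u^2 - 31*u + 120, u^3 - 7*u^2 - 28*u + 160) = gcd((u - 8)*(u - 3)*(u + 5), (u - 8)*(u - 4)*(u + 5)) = u^2 - 3*u - 40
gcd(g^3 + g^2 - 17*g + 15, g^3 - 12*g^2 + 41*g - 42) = g - 3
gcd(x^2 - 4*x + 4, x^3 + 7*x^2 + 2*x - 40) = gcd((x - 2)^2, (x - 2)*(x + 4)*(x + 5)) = x - 2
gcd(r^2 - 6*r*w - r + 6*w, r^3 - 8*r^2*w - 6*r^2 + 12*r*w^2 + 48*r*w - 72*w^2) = r - 6*w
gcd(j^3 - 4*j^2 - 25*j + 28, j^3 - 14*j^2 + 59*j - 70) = j - 7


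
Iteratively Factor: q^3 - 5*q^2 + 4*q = (q - 4)*(q^2 - q) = q*(q - 4)*(q - 1)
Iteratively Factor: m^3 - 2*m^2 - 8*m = (m)*(m^2 - 2*m - 8) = m*(m + 2)*(m - 4)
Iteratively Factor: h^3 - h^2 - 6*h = (h)*(h^2 - h - 6) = h*(h - 3)*(h + 2)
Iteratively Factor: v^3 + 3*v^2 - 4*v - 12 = (v - 2)*(v^2 + 5*v + 6) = (v - 2)*(v + 2)*(v + 3)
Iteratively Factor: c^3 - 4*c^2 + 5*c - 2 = (c - 1)*(c^2 - 3*c + 2) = (c - 1)^2*(c - 2)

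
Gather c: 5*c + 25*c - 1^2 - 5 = 30*c - 6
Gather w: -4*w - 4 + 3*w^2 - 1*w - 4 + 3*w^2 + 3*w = 6*w^2 - 2*w - 8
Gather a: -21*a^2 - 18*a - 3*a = -21*a^2 - 21*a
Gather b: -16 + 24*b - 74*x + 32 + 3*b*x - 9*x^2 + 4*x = b*(3*x + 24) - 9*x^2 - 70*x + 16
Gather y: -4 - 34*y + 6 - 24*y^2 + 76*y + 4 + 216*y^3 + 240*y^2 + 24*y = 216*y^3 + 216*y^2 + 66*y + 6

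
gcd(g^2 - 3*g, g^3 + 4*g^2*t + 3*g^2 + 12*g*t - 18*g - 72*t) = g - 3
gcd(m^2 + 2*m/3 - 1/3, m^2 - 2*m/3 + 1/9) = m - 1/3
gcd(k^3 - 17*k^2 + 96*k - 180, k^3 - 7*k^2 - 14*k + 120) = k^2 - 11*k + 30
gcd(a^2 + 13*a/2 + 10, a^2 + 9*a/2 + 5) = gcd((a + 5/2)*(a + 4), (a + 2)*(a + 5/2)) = a + 5/2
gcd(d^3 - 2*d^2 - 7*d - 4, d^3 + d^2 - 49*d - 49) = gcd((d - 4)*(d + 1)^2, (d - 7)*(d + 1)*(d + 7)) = d + 1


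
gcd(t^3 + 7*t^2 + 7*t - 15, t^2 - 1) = t - 1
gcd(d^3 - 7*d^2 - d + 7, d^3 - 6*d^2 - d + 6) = d^2 - 1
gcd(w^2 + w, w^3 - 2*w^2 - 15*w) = w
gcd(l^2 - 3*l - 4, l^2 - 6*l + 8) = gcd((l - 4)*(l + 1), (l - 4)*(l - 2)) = l - 4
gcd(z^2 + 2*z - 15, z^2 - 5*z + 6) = z - 3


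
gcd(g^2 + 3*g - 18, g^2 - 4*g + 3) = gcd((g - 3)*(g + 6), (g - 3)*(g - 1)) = g - 3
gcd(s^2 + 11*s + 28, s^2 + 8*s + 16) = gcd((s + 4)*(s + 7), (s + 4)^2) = s + 4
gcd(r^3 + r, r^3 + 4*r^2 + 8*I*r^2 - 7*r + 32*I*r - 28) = r + I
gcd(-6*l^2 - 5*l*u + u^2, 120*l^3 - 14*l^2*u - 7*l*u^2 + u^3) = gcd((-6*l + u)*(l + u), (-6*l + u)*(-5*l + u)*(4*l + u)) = -6*l + u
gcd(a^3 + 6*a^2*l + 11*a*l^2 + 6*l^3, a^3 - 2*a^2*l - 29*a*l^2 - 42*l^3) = a^2 + 5*a*l + 6*l^2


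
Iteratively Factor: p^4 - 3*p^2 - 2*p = (p)*(p^3 - 3*p - 2) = p*(p + 1)*(p^2 - p - 2) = p*(p + 1)^2*(p - 2)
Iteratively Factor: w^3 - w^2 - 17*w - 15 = (w + 1)*(w^2 - 2*w - 15) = (w - 5)*(w + 1)*(w + 3)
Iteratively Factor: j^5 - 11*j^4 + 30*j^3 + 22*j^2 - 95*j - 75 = (j - 3)*(j^4 - 8*j^3 + 6*j^2 + 40*j + 25) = (j - 3)*(j + 1)*(j^3 - 9*j^2 + 15*j + 25) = (j - 5)*(j - 3)*(j + 1)*(j^2 - 4*j - 5) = (j - 5)*(j - 3)*(j + 1)^2*(j - 5)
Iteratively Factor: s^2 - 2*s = (s)*(s - 2)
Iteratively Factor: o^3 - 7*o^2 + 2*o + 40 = (o - 5)*(o^2 - 2*o - 8) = (o - 5)*(o + 2)*(o - 4)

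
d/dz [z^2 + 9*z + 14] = 2*z + 9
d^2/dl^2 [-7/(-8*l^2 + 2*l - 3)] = 56*(-16*l^2 + 4*l + (8*l - 1)^2 - 6)/(8*l^2 - 2*l + 3)^3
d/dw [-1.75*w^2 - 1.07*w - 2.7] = -3.5*w - 1.07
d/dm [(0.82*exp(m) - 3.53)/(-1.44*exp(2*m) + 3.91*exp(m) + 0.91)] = (1.1808*exp(2*m) - 10.1664*exp(m) + 14.5485)*exp(m)/(2.0736*exp(4*m) - 11.2608*exp(3*m) + 12.6673*exp(2*m) + 7.1162*exp(m) + 0.8281)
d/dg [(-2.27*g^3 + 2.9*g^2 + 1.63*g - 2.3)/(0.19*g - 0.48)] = (-0.8626*g^3 + 3.8198*g^2 - 2.784*g - 0.3454)/(0.0361*g^2 - 0.1824*g + 0.2304)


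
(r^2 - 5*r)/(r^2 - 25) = r/(r + 5)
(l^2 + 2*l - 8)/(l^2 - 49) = (l^2 + 2*l - 8)/(l^2 - 49)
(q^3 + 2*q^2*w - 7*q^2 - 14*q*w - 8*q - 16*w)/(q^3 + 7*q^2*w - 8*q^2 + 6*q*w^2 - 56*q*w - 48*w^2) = (q^2 + 2*q*w + q + 2*w)/(q^2 + 7*q*w + 6*w^2)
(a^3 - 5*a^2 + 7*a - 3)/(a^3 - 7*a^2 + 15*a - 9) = (a - 1)/(a - 3)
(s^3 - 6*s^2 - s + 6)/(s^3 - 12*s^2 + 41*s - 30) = (s + 1)/(s - 5)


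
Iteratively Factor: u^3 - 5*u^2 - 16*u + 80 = (u - 5)*(u^2 - 16) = (u - 5)*(u - 4)*(u + 4)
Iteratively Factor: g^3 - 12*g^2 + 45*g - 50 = (g - 5)*(g^2 - 7*g + 10) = (g - 5)^2*(g - 2)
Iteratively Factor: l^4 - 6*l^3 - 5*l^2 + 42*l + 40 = (l + 1)*(l^3 - 7*l^2 + 2*l + 40) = (l - 4)*(l + 1)*(l^2 - 3*l - 10) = (l - 5)*(l - 4)*(l + 1)*(l + 2)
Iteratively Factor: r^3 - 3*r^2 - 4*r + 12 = (r - 2)*(r^2 - r - 6) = (r - 2)*(r + 2)*(r - 3)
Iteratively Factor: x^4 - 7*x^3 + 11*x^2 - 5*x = (x - 1)*(x^3 - 6*x^2 + 5*x) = (x - 5)*(x - 1)*(x^2 - x) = x*(x - 5)*(x - 1)*(x - 1)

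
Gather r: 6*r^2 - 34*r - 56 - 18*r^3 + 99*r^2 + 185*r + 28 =-18*r^3 + 105*r^2 + 151*r - 28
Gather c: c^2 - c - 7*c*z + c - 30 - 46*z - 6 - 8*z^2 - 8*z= c^2 - 7*c*z - 8*z^2 - 54*z - 36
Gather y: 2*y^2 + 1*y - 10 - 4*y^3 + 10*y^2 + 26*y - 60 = -4*y^3 + 12*y^2 + 27*y - 70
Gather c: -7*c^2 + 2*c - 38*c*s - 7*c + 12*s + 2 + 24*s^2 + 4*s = -7*c^2 + c*(-38*s - 5) + 24*s^2 + 16*s + 2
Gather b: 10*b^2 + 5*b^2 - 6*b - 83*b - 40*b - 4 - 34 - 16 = 15*b^2 - 129*b - 54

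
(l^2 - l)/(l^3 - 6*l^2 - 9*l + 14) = l/(l^2 - 5*l - 14)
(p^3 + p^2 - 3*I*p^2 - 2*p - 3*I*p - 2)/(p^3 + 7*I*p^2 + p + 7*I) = (p^2 + p*(1 - 2*I) - 2*I)/(p^2 + 8*I*p - 7)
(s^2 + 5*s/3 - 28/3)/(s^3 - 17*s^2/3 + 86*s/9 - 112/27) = 9*(s + 4)/(9*s^2 - 30*s + 16)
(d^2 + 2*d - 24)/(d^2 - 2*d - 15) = (-d^2 - 2*d + 24)/(-d^2 + 2*d + 15)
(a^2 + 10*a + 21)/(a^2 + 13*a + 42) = (a + 3)/(a + 6)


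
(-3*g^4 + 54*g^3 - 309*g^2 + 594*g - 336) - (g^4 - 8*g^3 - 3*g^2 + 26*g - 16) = -4*g^4 + 62*g^3 - 306*g^2 + 568*g - 320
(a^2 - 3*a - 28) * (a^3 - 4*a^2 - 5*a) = a^5 - 7*a^4 - 21*a^3 + 127*a^2 + 140*a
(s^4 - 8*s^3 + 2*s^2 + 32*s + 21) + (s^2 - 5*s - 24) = s^4 - 8*s^3 + 3*s^2 + 27*s - 3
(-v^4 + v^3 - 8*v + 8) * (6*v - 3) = -6*v^5 + 9*v^4 - 3*v^3 - 48*v^2 + 72*v - 24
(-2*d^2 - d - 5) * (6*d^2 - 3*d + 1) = -12*d^4 - 29*d^2 + 14*d - 5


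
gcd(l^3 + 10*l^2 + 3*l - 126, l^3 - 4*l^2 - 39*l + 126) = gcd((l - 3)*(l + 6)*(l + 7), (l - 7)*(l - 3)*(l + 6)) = l^2 + 3*l - 18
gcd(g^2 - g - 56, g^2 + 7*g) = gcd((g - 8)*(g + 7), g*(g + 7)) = g + 7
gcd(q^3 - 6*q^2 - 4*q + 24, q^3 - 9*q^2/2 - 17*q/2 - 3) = q - 6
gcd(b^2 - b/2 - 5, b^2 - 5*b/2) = b - 5/2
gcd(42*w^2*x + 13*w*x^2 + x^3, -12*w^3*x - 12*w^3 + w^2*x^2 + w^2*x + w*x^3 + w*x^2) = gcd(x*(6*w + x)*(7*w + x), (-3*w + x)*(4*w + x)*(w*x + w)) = 1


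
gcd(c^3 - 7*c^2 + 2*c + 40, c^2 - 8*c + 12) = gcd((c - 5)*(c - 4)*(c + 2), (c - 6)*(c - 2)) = 1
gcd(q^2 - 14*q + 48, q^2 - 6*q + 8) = 1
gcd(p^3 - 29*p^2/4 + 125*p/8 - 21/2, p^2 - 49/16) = p - 7/4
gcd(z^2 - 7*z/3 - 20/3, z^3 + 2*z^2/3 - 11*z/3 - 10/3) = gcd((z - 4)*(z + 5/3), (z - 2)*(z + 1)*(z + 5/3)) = z + 5/3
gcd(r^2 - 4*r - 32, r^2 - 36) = 1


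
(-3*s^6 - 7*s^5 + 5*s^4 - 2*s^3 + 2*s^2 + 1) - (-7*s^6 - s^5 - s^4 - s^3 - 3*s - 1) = 4*s^6 - 6*s^5 + 6*s^4 - s^3 + 2*s^2 + 3*s + 2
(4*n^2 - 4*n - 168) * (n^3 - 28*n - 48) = 4*n^5 - 4*n^4 - 280*n^3 - 80*n^2 + 4896*n + 8064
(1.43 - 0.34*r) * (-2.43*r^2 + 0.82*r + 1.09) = 0.8262*r^3 - 3.7537*r^2 + 0.802*r + 1.5587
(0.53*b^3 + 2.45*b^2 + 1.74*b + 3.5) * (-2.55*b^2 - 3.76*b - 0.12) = -1.3515*b^5 - 8.2403*b^4 - 13.7126*b^3 - 15.7614*b^2 - 13.3688*b - 0.42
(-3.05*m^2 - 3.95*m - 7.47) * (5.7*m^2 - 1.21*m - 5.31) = -17.385*m^4 - 18.8245*m^3 - 21.604*m^2 + 30.0132*m + 39.6657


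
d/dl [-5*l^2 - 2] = -10*l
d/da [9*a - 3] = 9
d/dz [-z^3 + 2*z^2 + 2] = z*(4 - 3*z)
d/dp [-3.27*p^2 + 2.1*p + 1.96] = 2.1 - 6.54*p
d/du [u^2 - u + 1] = 2*u - 1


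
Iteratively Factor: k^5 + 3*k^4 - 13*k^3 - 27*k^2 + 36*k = (k + 3)*(k^4 - 13*k^2 + 12*k) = (k - 1)*(k + 3)*(k^3 + k^2 - 12*k) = (k - 3)*(k - 1)*(k + 3)*(k^2 + 4*k) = (k - 3)*(k - 1)*(k + 3)*(k + 4)*(k)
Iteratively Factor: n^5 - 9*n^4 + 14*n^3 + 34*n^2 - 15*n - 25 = (n - 1)*(n^4 - 8*n^3 + 6*n^2 + 40*n + 25) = (n - 5)*(n - 1)*(n^3 - 3*n^2 - 9*n - 5) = (n - 5)*(n - 1)*(n + 1)*(n^2 - 4*n - 5) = (n - 5)*(n - 1)*(n + 1)^2*(n - 5)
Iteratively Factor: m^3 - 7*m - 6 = (m + 1)*(m^2 - m - 6) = (m - 3)*(m + 1)*(m + 2)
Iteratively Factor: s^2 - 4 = (s + 2)*(s - 2)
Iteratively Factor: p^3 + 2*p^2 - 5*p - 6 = (p + 3)*(p^2 - p - 2) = (p + 1)*(p + 3)*(p - 2)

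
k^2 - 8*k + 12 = (k - 6)*(k - 2)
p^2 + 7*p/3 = p*(p + 7/3)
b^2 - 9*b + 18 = (b - 6)*(b - 3)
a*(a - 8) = a^2 - 8*a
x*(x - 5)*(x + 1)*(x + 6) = x^4 + 2*x^3 - 29*x^2 - 30*x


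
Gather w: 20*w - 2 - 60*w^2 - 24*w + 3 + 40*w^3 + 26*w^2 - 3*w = 40*w^3 - 34*w^2 - 7*w + 1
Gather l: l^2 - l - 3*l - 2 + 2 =l^2 - 4*l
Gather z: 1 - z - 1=-z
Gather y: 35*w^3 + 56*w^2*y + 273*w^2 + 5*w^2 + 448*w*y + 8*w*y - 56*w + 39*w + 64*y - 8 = 35*w^3 + 278*w^2 - 17*w + y*(56*w^2 + 456*w + 64) - 8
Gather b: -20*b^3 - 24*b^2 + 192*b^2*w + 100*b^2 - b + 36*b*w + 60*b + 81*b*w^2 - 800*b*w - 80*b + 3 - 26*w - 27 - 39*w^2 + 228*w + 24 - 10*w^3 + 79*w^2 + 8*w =-20*b^3 + b^2*(192*w + 76) + b*(81*w^2 - 764*w - 21) - 10*w^3 + 40*w^2 + 210*w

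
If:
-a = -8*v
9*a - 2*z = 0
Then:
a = 2*z/9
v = z/36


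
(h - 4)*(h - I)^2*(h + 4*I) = h^4 - 4*h^3 + 2*I*h^3 + 7*h^2 - 8*I*h^2 - 28*h - 4*I*h + 16*I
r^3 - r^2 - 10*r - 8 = (r - 4)*(r + 1)*(r + 2)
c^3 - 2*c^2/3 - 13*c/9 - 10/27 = (c - 5/3)*(c + 1/3)*(c + 2/3)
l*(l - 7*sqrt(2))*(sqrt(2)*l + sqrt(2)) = sqrt(2)*l^3 - 14*l^2 + sqrt(2)*l^2 - 14*l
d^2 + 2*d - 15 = (d - 3)*(d + 5)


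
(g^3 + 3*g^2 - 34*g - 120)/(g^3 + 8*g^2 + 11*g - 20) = (g - 6)/(g - 1)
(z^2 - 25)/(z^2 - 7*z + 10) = (z + 5)/(z - 2)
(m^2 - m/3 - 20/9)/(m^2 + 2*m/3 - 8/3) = (9*m^2 - 3*m - 20)/(3*(3*m^2 + 2*m - 8))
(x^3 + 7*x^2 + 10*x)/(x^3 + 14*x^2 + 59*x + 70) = x/(x + 7)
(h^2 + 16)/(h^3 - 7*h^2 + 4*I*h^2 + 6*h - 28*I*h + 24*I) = (h - 4*I)/(h^2 - 7*h + 6)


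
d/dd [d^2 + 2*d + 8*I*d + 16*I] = 2*d + 2 + 8*I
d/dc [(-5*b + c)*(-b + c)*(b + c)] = -b^2 - 10*b*c + 3*c^2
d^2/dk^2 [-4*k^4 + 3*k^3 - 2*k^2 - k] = -48*k^2 + 18*k - 4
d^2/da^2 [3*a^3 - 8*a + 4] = 18*a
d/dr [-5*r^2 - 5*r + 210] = -10*r - 5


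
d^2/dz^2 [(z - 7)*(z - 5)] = 2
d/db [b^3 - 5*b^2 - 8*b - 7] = 3*b^2 - 10*b - 8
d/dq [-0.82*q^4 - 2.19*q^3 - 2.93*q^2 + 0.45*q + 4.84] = -3.28*q^3 - 6.57*q^2 - 5.86*q + 0.45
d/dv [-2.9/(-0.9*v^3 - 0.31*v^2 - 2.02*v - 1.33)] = (-7.83*v^2 - 1.798*v - 5.858)/(0.9*v^3 + 0.31*v^2 + 2.02*v + 1.33)^2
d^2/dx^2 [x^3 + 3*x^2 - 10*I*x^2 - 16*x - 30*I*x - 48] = 6*x + 6 - 20*I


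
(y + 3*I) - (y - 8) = 8 + 3*I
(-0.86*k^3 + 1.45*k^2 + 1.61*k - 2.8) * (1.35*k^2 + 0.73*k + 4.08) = -1.161*k^5 + 1.3297*k^4 - 0.2768*k^3 + 3.3113*k^2 + 4.5248*k - 11.424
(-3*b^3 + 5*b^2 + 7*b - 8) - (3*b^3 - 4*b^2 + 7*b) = -6*b^3 + 9*b^2 - 8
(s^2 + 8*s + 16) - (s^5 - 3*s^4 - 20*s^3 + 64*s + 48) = -s^5 + 3*s^4 + 20*s^3 + s^2 - 56*s - 32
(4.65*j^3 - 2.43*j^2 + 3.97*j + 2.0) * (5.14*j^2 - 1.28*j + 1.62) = 23.901*j^5 - 18.4422*j^4 + 31.0492*j^3 + 1.2618*j^2 + 3.8714*j + 3.24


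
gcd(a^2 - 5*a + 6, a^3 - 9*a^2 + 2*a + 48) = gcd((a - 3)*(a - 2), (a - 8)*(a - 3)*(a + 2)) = a - 3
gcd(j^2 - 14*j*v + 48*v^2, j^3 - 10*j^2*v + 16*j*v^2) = -j + 8*v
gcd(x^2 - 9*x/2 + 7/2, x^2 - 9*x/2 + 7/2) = x^2 - 9*x/2 + 7/2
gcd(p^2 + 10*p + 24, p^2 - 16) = p + 4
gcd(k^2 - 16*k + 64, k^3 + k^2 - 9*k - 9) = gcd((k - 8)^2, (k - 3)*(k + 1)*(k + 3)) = 1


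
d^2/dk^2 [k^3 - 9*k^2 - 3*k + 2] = 6*k - 18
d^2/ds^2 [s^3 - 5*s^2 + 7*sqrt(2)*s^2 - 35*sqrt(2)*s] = 6*s - 10 + 14*sqrt(2)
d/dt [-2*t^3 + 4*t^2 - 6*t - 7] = -6*t^2 + 8*t - 6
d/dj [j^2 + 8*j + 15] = 2*j + 8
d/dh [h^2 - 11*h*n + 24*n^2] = 2*h - 11*n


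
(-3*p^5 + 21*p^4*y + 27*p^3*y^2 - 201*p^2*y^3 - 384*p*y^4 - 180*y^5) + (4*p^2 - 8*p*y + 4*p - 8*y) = -3*p^5 + 21*p^4*y + 27*p^3*y^2 - 201*p^2*y^3 + 4*p^2 - 384*p*y^4 - 8*p*y + 4*p - 180*y^5 - 8*y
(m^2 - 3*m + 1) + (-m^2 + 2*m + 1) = 2 - m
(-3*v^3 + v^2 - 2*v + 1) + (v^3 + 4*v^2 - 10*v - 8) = -2*v^3 + 5*v^2 - 12*v - 7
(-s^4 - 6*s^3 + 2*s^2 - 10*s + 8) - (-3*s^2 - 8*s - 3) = -s^4 - 6*s^3 + 5*s^2 - 2*s + 11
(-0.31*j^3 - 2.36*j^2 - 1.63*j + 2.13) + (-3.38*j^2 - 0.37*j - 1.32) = -0.31*j^3 - 5.74*j^2 - 2.0*j + 0.81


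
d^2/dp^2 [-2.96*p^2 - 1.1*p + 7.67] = -5.92000000000000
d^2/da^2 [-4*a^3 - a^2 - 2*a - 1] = -24*a - 2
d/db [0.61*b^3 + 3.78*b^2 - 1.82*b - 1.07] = 1.83*b^2 + 7.56*b - 1.82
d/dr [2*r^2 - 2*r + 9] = 4*r - 2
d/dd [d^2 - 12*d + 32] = 2*d - 12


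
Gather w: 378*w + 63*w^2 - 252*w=63*w^2 + 126*w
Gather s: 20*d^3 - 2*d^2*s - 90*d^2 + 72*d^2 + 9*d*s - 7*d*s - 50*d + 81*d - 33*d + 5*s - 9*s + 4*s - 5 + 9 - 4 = 20*d^3 - 18*d^2 - 2*d + s*(-2*d^2 + 2*d)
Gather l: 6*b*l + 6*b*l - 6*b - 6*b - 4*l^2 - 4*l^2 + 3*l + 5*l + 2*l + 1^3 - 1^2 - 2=-12*b - 8*l^2 + l*(12*b + 10) - 2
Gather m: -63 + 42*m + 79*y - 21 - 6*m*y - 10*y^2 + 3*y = m*(42 - 6*y) - 10*y^2 + 82*y - 84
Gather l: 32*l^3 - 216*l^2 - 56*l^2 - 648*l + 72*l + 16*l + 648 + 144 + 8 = 32*l^3 - 272*l^2 - 560*l + 800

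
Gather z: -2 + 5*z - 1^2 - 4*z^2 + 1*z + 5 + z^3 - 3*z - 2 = z^3 - 4*z^2 + 3*z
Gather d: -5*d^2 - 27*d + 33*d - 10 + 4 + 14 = -5*d^2 + 6*d + 8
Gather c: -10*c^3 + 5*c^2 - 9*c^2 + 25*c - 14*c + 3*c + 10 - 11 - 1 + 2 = -10*c^3 - 4*c^2 + 14*c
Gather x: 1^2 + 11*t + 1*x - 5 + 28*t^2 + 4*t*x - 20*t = 28*t^2 - 9*t + x*(4*t + 1) - 4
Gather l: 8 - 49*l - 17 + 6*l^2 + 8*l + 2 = 6*l^2 - 41*l - 7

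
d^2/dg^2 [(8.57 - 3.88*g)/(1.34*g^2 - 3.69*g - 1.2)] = ((2.68*g - 3.69)*(3.88*g - 8.57)*(5.36*g - 7.38) + (31.1952*g - 51.602)*(-1.34*g^2 + 3.69*g + 1.2))/(-1.34*g^2 + 3.69*g + 1.2)^3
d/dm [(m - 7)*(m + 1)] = 2*m - 6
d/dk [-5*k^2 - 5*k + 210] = -10*k - 5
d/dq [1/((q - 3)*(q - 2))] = (5 - 2*q)/(q^4 - 10*q^3 + 37*q^2 - 60*q + 36)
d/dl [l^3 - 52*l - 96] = 3*l^2 - 52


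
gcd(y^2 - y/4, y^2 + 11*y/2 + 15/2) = 1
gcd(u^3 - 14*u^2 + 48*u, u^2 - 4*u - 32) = u - 8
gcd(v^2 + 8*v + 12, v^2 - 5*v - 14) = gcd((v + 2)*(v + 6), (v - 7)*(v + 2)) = v + 2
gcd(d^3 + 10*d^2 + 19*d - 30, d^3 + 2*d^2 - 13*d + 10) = d^2 + 4*d - 5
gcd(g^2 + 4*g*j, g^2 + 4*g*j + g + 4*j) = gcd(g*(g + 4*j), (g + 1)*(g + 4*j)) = g + 4*j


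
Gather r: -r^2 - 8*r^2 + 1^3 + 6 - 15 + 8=-9*r^2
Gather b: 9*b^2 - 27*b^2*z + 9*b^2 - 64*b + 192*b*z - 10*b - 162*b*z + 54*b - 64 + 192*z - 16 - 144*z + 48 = b^2*(18 - 27*z) + b*(30*z - 20) + 48*z - 32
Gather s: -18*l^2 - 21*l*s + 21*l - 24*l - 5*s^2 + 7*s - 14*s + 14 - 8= -18*l^2 - 3*l - 5*s^2 + s*(-21*l - 7) + 6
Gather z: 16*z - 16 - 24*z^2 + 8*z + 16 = -24*z^2 + 24*z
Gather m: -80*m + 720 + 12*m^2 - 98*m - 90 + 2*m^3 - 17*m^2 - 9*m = 2*m^3 - 5*m^2 - 187*m + 630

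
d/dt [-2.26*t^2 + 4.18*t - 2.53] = 4.18 - 4.52*t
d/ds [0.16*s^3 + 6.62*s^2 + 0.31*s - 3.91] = 0.48*s^2 + 13.24*s + 0.31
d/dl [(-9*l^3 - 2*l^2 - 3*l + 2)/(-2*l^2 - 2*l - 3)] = (18*l^4 + 36*l^3 + 79*l^2 + 20*l + 13)/(4*l^4 + 8*l^3 + 16*l^2 + 12*l + 9)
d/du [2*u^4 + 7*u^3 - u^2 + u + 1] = 8*u^3 + 21*u^2 - 2*u + 1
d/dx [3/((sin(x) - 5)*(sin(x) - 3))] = 6*(4 - sin(x))*cos(x)/((sin(x) - 5)^2*(sin(x) - 3)^2)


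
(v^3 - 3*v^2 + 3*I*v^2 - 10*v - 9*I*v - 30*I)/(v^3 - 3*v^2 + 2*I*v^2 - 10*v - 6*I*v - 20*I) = (v + 3*I)/(v + 2*I)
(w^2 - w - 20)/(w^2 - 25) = (w + 4)/(w + 5)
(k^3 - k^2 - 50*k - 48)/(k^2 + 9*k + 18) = (k^2 - 7*k - 8)/(k + 3)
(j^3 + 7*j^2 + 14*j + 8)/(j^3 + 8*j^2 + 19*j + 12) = (j + 2)/(j + 3)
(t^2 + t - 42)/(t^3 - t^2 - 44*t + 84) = 1/(t - 2)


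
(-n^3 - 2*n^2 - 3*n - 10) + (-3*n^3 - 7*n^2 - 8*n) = -4*n^3 - 9*n^2 - 11*n - 10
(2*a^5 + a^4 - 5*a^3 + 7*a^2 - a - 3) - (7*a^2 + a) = 2*a^5 + a^4 - 5*a^3 - 2*a - 3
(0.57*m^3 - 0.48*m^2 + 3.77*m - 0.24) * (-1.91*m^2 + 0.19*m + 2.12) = -1.0887*m^5 + 1.0251*m^4 - 6.0835*m^3 + 0.1571*m^2 + 7.9468*m - 0.5088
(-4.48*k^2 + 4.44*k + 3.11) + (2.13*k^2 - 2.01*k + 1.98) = -2.35*k^2 + 2.43*k + 5.09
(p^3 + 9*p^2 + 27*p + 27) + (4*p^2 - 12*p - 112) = p^3 + 13*p^2 + 15*p - 85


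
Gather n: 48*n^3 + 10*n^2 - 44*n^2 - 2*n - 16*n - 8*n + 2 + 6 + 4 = 48*n^3 - 34*n^2 - 26*n + 12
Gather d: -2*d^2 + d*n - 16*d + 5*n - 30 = -2*d^2 + d*(n - 16) + 5*n - 30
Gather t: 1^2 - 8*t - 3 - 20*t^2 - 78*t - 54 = -20*t^2 - 86*t - 56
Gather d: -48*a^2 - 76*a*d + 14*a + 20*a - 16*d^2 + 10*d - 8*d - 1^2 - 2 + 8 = -48*a^2 + 34*a - 16*d^2 + d*(2 - 76*a) + 5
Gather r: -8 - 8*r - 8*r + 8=-16*r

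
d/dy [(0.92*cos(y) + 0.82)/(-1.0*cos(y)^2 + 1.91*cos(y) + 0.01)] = (-0.92*cos(y)^2 - 1.64*cos(y) + 1.557)*sin(y)/(1.0*cos(y)^4 - 3.82*cos(y)^3 + 3.6281*cos(y)^2 + 0.0382*cos(y) + 0.0001)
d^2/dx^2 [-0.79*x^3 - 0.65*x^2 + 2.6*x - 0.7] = -4.74*x - 1.3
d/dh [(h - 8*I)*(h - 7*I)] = 2*h - 15*I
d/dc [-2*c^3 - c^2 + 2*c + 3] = -6*c^2 - 2*c + 2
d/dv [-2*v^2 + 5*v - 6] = 5 - 4*v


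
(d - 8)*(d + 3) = d^2 - 5*d - 24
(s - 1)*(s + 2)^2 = s^3 + 3*s^2 - 4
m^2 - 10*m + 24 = (m - 6)*(m - 4)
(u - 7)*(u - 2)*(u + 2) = u^3 - 7*u^2 - 4*u + 28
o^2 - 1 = (o - 1)*(o + 1)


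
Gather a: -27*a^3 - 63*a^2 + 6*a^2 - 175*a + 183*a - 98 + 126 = -27*a^3 - 57*a^2 + 8*a + 28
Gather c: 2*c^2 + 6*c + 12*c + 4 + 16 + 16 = 2*c^2 + 18*c + 36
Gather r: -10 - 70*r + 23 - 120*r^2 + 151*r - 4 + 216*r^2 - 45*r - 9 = 96*r^2 + 36*r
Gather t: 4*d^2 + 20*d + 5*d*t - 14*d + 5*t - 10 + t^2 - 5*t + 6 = 4*d^2 + 5*d*t + 6*d + t^2 - 4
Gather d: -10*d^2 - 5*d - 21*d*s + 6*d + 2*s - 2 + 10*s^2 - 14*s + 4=-10*d^2 + d*(1 - 21*s) + 10*s^2 - 12*s + 2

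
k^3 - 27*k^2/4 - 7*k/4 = k*(k - 7)*(k + 1/4)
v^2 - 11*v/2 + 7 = (v - 7/2)*(v - 2)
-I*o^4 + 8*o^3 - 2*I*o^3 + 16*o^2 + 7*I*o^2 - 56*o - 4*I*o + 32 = (o - 1)*(o + 4)*(o + 8*I)*(-I*o + I)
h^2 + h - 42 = (h - 6)*(h + 7)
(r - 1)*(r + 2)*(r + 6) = r^3 + 7*r^2 + 4*r - 12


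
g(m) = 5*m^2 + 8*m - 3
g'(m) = 10*m + 8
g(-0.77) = -6.20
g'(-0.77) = 0.30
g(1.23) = 14.40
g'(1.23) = 20.30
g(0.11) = -2.06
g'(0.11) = 9.10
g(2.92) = 62.99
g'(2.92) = 37.20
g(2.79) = 58.24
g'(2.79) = 35.90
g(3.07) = 68.68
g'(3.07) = 38.70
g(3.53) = 87.54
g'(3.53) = 43.30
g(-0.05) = -3.39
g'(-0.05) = 7.50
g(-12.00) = 621.00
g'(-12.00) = -112.00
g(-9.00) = 330.00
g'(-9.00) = -82.00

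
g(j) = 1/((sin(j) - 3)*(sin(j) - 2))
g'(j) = -cos(j)/((sin(j) - 3)*(sin(j) - 2)^2) - cos(j)/((sin(j) - 3)^2*(sin(j) - 2)) = (5 - 2*sin(j))*cos(j)/((sin(j) - 3)^2*(sin(j) - 2)^2)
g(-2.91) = 0.14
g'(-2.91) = -0.10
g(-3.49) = 0.23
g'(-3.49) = -0.21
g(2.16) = 0.39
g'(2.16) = -0.29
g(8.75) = 0.31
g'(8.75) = -0.27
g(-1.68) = 0.08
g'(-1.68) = -0.01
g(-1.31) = 0.09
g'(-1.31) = 0.01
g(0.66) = 0.30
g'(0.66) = 0.27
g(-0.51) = 0.12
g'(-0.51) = 0.07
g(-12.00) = 0.28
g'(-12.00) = 0.25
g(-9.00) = 0.12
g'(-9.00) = -0.08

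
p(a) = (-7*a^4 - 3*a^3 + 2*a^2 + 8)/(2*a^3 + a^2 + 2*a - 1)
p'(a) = (-6*a^2 - 2*a - 2)*(-7*a^4 - 3*a^3 + 2*a^2 + 8)/(2*a^3 + a^2 + 2*a - 1)^2 + (-28*a^3 - 9*a^2 + 4*a)/(2*a^3 + a^2 + 2*a - 1)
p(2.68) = -7.92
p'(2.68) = -3.86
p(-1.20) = -0.29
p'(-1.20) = -6.09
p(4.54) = -14.85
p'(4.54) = -3.64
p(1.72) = -4.02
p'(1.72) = -4.43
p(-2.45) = 6.42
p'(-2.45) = -4.62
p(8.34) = -28.47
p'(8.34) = -3.55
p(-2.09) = 4.69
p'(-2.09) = -5.00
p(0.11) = -10.48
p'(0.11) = -31.78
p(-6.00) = 20.40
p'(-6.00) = -3.66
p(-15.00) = 52.44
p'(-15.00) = -3.52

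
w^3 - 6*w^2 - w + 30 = (w - 5)*(w - 3)*(w + 2)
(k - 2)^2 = k^2 - 4*k + 4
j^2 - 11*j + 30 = (j - 6)*(j - 5)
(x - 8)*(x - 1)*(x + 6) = x^3 - 3*x^2 - 46*x + 48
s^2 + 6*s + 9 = (s + 3)^2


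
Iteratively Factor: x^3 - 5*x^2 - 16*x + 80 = (x - 4)*(x^2 - x - 20) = (x - 4)*(x + 4)*(x - 5)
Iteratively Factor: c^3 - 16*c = (c)*(c^2 - 16) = c*(c - 4)*(c + 4)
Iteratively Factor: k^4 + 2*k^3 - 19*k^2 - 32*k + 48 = (k + 3)*(k^3 - k^2 - 16*k + 16) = (k + 3)*(k + 4)*(k^2 - 5*k + 4) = (k - 4)*(k + 3)*(k + 4)*(k - 1)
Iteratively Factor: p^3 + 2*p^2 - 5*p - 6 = (p + 3)*(p^2 - p - 2) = (p - 2)*(p + 3)*(p + 1)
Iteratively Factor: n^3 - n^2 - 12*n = (n)*(n^2 - n - 12) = n*(n - 4)*(n + 3)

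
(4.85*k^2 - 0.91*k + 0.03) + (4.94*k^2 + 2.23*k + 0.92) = 9.79*k^2 + 1.32*k + 0.95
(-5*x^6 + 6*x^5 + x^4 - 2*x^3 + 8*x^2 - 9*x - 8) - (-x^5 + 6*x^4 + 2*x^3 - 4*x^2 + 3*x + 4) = -5*x^6 + 7*x^5 - 5*x^4 - 4*x^3 + 12*x^2 - 12*x - 12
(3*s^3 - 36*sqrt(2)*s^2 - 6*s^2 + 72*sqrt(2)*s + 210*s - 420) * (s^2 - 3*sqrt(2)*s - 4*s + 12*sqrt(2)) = 3*s^5 - 45*sqrt(2)*s^4 - 18*s^4 + 270*sqrt(2)*s^3 + 450*s^3 - 2556*s^2 - 990*sqrt(2)*s^2 + 3408*s + 3780*sqrt(2)*s - 5040*sqrt(2)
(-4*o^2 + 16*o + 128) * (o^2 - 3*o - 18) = -4*o^4 + 28*o^3 + 152*o^2 - 672*o - 2304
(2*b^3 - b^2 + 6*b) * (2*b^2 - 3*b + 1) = 4*b^5 - 8*b^4 + 17*b^3 - 19*b^2 + 6*b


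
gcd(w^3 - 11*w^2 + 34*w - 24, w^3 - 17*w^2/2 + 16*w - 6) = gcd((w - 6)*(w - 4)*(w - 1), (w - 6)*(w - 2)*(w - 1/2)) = w - 6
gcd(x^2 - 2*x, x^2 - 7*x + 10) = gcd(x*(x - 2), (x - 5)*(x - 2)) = x - 2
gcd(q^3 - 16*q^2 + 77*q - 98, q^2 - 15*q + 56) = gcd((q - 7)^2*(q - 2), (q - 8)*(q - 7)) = q - 7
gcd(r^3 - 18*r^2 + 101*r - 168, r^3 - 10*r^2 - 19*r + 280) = r^2 - 15*r + 56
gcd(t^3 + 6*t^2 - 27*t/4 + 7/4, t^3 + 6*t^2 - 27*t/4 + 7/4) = t^3 + 6*t^2 - 27*t/4 + 7/4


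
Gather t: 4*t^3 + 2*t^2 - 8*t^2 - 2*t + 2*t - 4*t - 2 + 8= 4*t^3 - 6*t^2 - 4*t + 6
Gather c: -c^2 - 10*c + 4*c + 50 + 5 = -c^2 - 6*c + 55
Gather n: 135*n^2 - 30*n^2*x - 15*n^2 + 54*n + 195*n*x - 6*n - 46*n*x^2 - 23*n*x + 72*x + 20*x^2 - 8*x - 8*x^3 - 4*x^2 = n^2*(120 - 30*x) + n*(-46*x^2 + 172*x + 48) - 8*x^3 + 16*x^2 + 64*x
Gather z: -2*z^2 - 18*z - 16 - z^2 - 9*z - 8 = -3*z^2 - 27*z - 24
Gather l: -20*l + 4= 4 - 20*l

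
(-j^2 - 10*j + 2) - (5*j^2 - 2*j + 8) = -6*j^2 - 8*j - 6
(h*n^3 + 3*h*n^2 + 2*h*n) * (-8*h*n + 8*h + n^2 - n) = -8*h^2*n^4 - 16*h^2*n^3 + 8*h^2*n^2 + 16*h^2*n + h*n^5 + 2*h*n^4 - h*n^3 - 2*h*n^2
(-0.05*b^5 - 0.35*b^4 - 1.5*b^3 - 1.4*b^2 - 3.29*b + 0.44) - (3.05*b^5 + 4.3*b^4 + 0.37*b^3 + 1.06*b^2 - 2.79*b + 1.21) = -3.1*b^5 - 4.65*b^4 - 1.87*b^3 - 2.46*b^2 - 0.5*b - 0.77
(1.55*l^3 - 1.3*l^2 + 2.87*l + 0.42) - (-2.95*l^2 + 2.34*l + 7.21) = 1.55*l^3 + 1.65*l^2 + 0.53*l - 6.79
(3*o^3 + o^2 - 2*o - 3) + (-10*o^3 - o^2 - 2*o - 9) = -7*o^3 - 4*o - 12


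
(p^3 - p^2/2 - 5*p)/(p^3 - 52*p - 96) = p*(2*p - 5)/(2*(p^2 - 2*p - 48))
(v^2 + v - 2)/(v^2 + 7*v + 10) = (v - 1)/(v + 5)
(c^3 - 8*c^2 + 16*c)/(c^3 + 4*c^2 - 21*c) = (c^2 - 8*c + 16)/(c^2 + 4*c - 21)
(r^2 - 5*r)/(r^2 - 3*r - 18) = r*(5 - r)/(-r^2 + 3*r + 18)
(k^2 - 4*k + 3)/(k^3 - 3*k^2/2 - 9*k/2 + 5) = 2*(k - 3)/(2*k^2 - k - 10)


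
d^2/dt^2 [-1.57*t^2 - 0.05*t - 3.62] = -3.14000000000000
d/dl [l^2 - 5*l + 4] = 2*l - 5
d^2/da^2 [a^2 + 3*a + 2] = 2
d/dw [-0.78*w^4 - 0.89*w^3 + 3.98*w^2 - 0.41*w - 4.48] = -3.12*w^3 - 2.67*w^2 + 7.96*w - 0.41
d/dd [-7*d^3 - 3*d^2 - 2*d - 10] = -21*d^2 - 6*d - 2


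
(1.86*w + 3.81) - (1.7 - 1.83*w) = 3.69*w + 2.11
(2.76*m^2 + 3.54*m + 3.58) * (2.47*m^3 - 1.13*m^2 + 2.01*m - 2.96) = 6.8172*m^5 + 5.625*m^4 + 10.39*m^3 - 5.0996*m^2 - 3.2826*m - 10.5968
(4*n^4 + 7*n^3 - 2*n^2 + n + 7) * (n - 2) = 4*n^5 - n^4 - 16*n^3 + 5*n^2 + 5*n - 14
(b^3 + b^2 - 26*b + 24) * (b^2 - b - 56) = b^5 - 83*b^3 - 6*b^2 + 1432*b - 1344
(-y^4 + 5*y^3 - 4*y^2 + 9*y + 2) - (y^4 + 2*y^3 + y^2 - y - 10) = -2*y^4 + 3*y^3 - 5*y^2 + 10*y + 12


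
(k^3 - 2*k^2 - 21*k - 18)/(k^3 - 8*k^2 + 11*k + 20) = (k^2 - 3*k - 18)/(k^2 - 9*k + 20)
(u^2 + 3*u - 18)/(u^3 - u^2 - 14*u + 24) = (u + 6)/(u^2 + 2*u - 8)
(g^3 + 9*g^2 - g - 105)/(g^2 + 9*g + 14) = (g^2 + 2*g - 15)/(g + 2)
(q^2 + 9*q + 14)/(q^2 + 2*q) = (q + 7)/q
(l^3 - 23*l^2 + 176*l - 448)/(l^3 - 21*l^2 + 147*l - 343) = (l^2 - 16*l + 64)/(l^2 - 14*l + 49)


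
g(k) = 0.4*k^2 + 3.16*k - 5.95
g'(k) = 0.8*k + 3.16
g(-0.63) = -7.78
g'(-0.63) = 2.66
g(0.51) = -4.23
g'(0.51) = 3.57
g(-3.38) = -12.06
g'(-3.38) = 0.46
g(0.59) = -3.95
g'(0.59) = 3.63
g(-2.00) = -10.67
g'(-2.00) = 1.56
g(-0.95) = -8.59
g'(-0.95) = 2.40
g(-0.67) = -7.89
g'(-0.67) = 2.62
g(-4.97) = -11.77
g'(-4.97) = -0.82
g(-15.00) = 36.65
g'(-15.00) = -8.84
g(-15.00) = 36.65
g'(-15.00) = -8.84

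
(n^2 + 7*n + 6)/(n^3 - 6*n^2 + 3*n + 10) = (n + 6)/(n^2 - 7*n + 10)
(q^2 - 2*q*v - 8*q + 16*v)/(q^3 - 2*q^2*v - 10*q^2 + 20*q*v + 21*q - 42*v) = (q - 8)/(q^2 - 10*q + 21)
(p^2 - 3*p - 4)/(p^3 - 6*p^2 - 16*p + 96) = (p + 1)/(p^2 - 2*p - 24)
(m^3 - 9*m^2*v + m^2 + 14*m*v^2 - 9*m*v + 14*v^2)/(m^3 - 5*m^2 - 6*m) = (m^2 - 9*m*v + 14*v^2)/(m*(m - 6))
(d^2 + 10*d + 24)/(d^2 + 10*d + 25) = (d^2 + 10*d + 24)/(d^2 + 10*d + 25)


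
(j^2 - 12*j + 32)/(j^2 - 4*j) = (j - 8)/j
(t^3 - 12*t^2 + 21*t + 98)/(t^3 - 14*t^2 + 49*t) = (t + 2)/t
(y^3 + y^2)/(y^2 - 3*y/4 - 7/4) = 4*y^2/(4*y - 7)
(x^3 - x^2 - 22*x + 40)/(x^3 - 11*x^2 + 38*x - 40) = (x + 5)/(x - 5)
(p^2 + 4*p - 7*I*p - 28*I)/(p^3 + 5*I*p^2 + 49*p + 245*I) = (p + 4)/(p^2 + 12*I*p - 35)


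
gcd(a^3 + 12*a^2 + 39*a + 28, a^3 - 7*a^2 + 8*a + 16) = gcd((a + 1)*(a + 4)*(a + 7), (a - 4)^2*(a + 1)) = a + 1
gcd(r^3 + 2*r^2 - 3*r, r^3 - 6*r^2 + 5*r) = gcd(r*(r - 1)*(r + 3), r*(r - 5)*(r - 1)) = r^2 - r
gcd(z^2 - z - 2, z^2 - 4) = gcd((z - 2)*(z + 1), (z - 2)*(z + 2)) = z - 2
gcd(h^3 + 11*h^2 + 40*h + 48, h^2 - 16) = h + 4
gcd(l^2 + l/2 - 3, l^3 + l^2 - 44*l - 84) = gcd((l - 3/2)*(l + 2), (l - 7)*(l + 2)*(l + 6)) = l + 2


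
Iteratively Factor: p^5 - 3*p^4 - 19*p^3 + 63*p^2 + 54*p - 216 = (p + 4)*(p^4 - 7*p^3 + 9*p^2 + 27*p - 54) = (p - 3)*(p + 4)*(p^3 - 4*p^2 - 3*p + 18) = (p - 3)*(p + 2)*(p + 4)*(p^2 - 6*p + 9) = (p - 3)^2*(p + 2)*(p + 4)*(p - 3)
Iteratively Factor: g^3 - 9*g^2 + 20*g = (g - 5)*(g^2 - 4*g) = g*(g - 5)*(g - 4)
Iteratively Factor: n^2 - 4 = (n + 2)*(n - 2)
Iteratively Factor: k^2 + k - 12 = (k + 4)*(k - 3)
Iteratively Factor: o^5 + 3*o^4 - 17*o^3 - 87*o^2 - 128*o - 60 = (o + 2)*(o^4 + o^3 - 19*o^2 - 49*o - 30) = (o + 2)^2*(o^3 - o^2 - 17*o - 15) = (o + 1)*(o + 2)^2*(o^2 - 2*o - 15) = (o + 1)*(o + 2)^2*(o + 3)*(o - 5)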